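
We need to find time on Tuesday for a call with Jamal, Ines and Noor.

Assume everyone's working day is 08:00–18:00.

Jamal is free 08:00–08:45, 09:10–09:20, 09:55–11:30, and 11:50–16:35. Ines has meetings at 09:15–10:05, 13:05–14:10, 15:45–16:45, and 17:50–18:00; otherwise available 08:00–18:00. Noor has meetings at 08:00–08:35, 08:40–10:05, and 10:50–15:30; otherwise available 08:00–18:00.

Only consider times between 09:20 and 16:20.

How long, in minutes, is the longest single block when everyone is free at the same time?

45 minutes

Ines free within 08:00–18:00: 08:00–09:15, 10:05–13:05, 14:10–15:45, 16:45–17:50.
Noor free within 08:00–18:00: 08:35–08:40, 10:05–10:50, 15:30–18:00.
Jamal ∩ Ines: 08:00–08:45, 09:10–09:15, 10:05–11:30, 11:50–13:05, 14:10–15:45.
Jamal ∩ Ines ∩ Noor: 08:35–08:40, 10:05–10:50, 15:30–15:45.
Restricted to 09:20–16:20: 10:05–10:50, 15:30–15:45.
Common window lengths: 45, 15 min; longest is 45.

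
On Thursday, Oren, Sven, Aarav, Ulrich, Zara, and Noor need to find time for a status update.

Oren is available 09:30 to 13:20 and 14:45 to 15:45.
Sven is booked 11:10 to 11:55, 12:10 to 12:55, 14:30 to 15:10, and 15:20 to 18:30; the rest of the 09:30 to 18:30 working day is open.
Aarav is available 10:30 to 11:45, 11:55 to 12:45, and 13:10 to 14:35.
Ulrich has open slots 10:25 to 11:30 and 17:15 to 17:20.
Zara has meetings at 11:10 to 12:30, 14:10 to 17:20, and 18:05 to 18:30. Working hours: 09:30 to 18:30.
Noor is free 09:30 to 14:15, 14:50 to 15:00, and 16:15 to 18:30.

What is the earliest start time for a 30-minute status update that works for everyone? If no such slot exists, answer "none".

Sven free within 09:30–18:30: 09:30–11:10, 11:55–12:10, 12:55–14:30, 15:10–15:20.
Zara free within 09:30–18:30: 09:30–11:10, 12:30–14:10, 17:20–18:05.
Oren ∩ Sven: 09:30–11:10, 11:55–12:10, 12:55–13:20, 15:10–15:20.
Oren ∩ Sven ∩ Aarav: 10:30–11:10, 11:55–12:10, 13:10–13:20.
Oren ∩ Sven ∩ Aarav ∩ Ulrich: 10:30–11:10.
Oren ∩ Sven ∩ Aarav ∩ Ulrich ∩ Zara: 10:30–11:10.
Oren ∩ Sven ∩ Aarav ∩ Ulrich ∩ Zara ∩ Noor: 10:30–11:10.
Windows ≥ 30 min: 10:30–11:10.
Earliest such window starts at 10:30.

10:30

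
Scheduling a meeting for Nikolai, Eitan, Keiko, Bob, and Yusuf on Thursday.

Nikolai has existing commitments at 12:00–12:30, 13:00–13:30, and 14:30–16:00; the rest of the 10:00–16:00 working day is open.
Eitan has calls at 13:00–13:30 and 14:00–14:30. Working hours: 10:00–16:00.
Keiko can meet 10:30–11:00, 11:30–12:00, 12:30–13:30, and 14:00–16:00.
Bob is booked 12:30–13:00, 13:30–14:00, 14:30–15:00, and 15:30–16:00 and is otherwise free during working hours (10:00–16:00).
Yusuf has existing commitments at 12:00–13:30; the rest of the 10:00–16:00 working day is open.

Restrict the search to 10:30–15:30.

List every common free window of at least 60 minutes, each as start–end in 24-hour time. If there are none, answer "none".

none

Nikolai free within 10:00–16:00: 10:00–12:00, 12:30–13:00, 13:30–14:30.
Eitan free within 10:00–16:00: 10:00–13:00, 13:30–14:00, 14:30–16:00.
Bob free within 10:00–16:00: 10:00–12:30, 13:00–13:30, 14:00–14:30, 15:00–15:30.
Yusuf free within 10:00–16:00: 10:00–12:00, 13:30–16:00.
Nikolai ∩ Eitan: 10:00–12:00, 12:30–13:00, 13:30–14:00.
Nikolai ∩ Eitan ∩ Keiko: 10:30–11:00, 11:30–12:00, 12:30–13:00.
Nikolai ∩ Eitan ∩ Keiko ∩ Bob: 10:30–11:00, 11:30–12:00.
Nikolai ∩ Eitan ∩ Keiko ∩ Bob ∩ Yusuf: 10:30–11:00, 11:30–12:00.
Restricted to 10:30–15:30: 10:30–11:00, 11:30–12:00.
Windows ≥ 60 min: (none).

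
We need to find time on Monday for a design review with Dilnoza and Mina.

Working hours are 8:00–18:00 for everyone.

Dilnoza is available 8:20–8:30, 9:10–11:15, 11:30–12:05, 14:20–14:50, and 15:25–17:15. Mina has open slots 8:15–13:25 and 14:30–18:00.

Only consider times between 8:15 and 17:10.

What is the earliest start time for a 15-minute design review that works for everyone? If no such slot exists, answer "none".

09:10

Dilnoza ∩ Mina: 08:20–08:30, 09:10–11:15, 11:30–12:05, 14:30–14:50, 15:25–17:15.
Restricted to 08:15–17:10: 08:20–08:30, 09:10–11:15, 11:30–12:05, 14:30–14:50, 15:25–17:10.
Windows ≥ 15 min: 09:10–11:15, 11:30–12:05, 14:30–14:50, 15:25–17:10.
Earliest such window starts at 09:10.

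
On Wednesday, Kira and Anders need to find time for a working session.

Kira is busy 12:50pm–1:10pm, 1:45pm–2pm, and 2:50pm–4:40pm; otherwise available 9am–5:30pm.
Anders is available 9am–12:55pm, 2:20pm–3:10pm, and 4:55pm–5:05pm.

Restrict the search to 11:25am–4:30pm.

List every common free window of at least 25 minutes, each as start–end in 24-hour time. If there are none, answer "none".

11:25–12:50, 14:20–14:50

Kira free within 09:00–17:30: 09:00–12:50, 13:10–13:45, 14:00–14:50, 16:40–17:30.
Kira ∩ Anders: 09:00–12:50, 14:20–14:50, 16:55–17:05.
Restricted to 11:25–16:30: 11:25–12:50, 14:20–14:50.
Windows ≥ 25 min: 11:25–12:50, 14:20–14:50.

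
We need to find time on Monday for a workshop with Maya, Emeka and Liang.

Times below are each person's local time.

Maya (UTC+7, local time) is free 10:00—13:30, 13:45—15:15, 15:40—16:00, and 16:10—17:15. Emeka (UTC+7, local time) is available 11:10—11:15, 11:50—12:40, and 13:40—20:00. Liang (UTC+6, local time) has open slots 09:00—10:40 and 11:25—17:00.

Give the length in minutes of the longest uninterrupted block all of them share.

Maya → UTC: 03:00–06:30, 06:45–08:15, 08:40–09:00, 09:10–10:15.
Emeka → UTC: 04:10–04:15, 04:50–05:40, 06:40–13:00.
Liang → UTC: 03:00–04:40, 05:25–11:00.
Maya ∩ Emeka: 04:10–04:15, 04:50–05:40, 06:45–08:15, 08:40–09:00, 09:10–10:15.
Maya ∩ Emeka ∩ Liang: 04:10–04:15, 05:25–05:40, 06:45–08:15, 08:40–09:00, 09:10–10:15.
Common window lengths: 5, 15, 90, 20, 65 min; longest is 90.

90 minutes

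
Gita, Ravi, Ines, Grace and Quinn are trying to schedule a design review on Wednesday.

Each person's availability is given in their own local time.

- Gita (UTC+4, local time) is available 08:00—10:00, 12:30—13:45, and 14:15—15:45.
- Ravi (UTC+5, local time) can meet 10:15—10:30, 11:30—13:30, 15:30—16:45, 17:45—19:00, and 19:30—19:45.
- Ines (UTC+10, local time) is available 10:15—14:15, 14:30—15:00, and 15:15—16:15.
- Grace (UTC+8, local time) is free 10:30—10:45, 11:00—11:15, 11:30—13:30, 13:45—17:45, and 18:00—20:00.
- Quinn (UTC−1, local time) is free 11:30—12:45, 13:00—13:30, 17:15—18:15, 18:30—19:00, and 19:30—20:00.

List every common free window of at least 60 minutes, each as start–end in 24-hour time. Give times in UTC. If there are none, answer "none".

none

Gita → UTC: 04:00–06:00, 08:30–09:45, 10:15–11:45.
Ravi → UTC: 05:15–05:30, 06:30–08:30, 10:30–11:45, 12:45–14:00, 14:30–14:45.
Ines → UTC: 00:15–04:15, 04:30–05:00, 05:15–06:15.
Grace → UTC: 02:30–02:45, 03:00–03:15, 03:30–05:30, 05:45–09:45, 10:00–12:00.
Quinn → UTC: 12:30–13:45, 14:00–14:30, 18:15–19:15, 19:30–20:00, 20:30–21:00.
Gita ∩ Ravi: 05:15–05:30, 10:30–11:45.
Gita ∩ Ravi ∩ Ines: 05:15–05:30.
Gita ∩ Ravi ∩ Ines ∩ Grace: 05:15–05:30.
Gita ∩ Ravi ∩ Ines ∩ Grace ∩ Quinn: (none).
Windows ≥ 60 min: (none).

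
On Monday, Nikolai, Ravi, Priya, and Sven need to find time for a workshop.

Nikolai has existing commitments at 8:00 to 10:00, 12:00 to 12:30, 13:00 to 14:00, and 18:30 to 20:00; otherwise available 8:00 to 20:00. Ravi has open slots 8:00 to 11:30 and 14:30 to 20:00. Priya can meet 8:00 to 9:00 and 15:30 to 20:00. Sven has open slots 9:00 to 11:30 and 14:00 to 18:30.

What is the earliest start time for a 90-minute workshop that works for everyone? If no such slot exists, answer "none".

15:30

Nikolai free within 08:00–20:00: 10:00–12:00, 12:30–13:00, 14:00–18:30.
Nikolai ∩ Ravi: 10:00–11:30, 14:30–18:30.
Nikolai ∩ Ravi ∩ Priya: 15:30–18:30.
Nikolai ∩ Ravi ∩ Priya ∩ Sven: 15:30–18:30.
Windows ≥ 90 min: 15:30–18:30.
Earliest such window starts at 15:30.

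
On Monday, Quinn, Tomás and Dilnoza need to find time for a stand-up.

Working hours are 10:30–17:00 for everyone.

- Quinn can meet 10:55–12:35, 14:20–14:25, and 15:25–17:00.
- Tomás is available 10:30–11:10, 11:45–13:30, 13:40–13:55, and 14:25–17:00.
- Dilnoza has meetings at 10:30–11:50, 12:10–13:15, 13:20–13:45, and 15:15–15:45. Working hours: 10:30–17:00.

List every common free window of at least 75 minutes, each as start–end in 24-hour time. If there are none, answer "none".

15:45–17:00

Dilnoza free within 10:30–17:00: 11:50–12:10, 13:15–13:20, 13:45–15:15, 15:45–17:00.
Quinn ∩ Tomás: 10:55–11:10, 11:45–12:35, 15:25–17:00.
Quinn ∩ Tomás ∩ Dilnoza: 11:50–12:10, 15:45–17:00.
Windows ≥ 75 min: 15:45–17:00.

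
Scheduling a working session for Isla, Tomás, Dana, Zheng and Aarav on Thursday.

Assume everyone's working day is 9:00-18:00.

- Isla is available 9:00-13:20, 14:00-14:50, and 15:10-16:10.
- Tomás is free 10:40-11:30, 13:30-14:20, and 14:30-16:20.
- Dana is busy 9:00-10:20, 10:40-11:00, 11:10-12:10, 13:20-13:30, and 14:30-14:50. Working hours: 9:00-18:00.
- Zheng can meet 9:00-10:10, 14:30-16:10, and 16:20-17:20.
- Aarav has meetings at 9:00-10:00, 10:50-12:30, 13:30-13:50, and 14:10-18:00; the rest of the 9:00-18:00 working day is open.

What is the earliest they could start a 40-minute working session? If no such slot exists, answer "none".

none

Dana free within 09:00–18:00: 10:20–10:40, 11:00–11:10, 12:10–13:20, 13:30–14:30, 14:50–18:00.
Aarav free within 09:00–18:00: 10:00–10:50, 12:30–13:30, 13:50–14:10.
Isla ∩ Tomás: 10:40–11:30, 14:00–14:20, 14:30–14:50, 15:10–16:10.
Isla ∩ Tomás ∩ Dana: 11:00–11:10, 14:00–14:20, 15:10–16:10.
Isla ∩ Tomás ∩ Dana ∩ Zheng: 15:10–16:10.
Isla ∩ Tomás ∩ Dana ∩ Zheng ∩ Aarav: (none).
Windows ≥ 40 min: (none).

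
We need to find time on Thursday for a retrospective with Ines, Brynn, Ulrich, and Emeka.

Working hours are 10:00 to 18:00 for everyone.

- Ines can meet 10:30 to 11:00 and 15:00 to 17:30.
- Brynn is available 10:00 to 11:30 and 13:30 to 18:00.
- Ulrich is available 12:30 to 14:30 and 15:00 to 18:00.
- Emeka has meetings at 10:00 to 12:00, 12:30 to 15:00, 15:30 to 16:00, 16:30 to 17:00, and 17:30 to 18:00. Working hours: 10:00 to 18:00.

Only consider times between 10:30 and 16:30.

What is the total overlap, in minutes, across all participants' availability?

60 minutes

Emeka free within 10:00–18:00: 12:00–12:30, 15:00–15:30, 16:00–16:30, 17:00–17:30.
Ines ∩ Brynn: 10:30–11:00, 15:00–17:30.
Ines ∩ Brynn ∩ Ulrich: 15:00–17:30.
Ines ∩ Brynn ∩ Ulrich ∩ Emeka: 15:00–15:30, 16:00–16:30, 17:00–17:30.
Restricted to 10:30–16:30: 15:00–15:30, 16:00–16:30.
Total common minutes: 30 + 30 = 60.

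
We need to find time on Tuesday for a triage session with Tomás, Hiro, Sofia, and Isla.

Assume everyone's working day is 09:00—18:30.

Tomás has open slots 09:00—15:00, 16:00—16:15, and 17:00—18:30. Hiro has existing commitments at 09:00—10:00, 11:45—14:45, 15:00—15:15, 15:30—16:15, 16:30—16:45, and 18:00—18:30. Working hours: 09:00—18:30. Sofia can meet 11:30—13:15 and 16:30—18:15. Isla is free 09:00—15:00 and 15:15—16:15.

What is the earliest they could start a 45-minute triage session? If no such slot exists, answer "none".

Hiro free within 09:00–18:30: 10:00–11:45, 14:45–15:00, 15:15–15:30, 16:15–16:30, 16:45–18:00.
Tomás ∩ Hiro: 10:00–11:45, 14:45–15:00, 17:00–18:00.
Tomás ∩ Hiro ∩ Sofia: 11:30–11:45, 17:00–18:00.
Tomás ∩ Hiro ∩ Sofia ∩ Isla: 11:30–11:45.
Windows ≥ 45 min: (none).

none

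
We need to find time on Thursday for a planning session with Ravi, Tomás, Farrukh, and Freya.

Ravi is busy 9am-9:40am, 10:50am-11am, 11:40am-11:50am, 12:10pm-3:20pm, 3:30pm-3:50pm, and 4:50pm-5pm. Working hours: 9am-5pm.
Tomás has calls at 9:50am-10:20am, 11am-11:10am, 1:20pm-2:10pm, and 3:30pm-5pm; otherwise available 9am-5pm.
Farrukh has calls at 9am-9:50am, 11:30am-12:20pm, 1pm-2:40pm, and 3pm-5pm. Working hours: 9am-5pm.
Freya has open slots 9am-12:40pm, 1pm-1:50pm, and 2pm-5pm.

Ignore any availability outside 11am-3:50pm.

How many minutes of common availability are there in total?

Ravi free within 09:00–17:00: 09:40–10:50, 11:00–11:40, 11:50–12:10, 15:20–15:30, 15:50–16:50.
Tomás free within 09:00–17:00: 09:00–09:50, 10:20–11:00, 11:10–13:20, 14:10–15:30.
Farrukh free within 09:00–17:00: 09:50–11:30, 12:20–13:00, 14:40–15:00.
Ravi ∩ Tomás: 09:40–09:50, 10:20–10:50, 11:10–11:40, 11:50–12:10, 15:20–15:30.
Ravi ∩ Tomás ∩ Farrukh: 10:20–10:50, 11:10–11:30.
Ravi ∩ Tomás ∩ Farrukh ∩ Freya: 10:20–10:50, 11:10–11:30.
Restricted to 11:00–15:50: 11:10–11:30.
Total common minutes: 20.

20 minutes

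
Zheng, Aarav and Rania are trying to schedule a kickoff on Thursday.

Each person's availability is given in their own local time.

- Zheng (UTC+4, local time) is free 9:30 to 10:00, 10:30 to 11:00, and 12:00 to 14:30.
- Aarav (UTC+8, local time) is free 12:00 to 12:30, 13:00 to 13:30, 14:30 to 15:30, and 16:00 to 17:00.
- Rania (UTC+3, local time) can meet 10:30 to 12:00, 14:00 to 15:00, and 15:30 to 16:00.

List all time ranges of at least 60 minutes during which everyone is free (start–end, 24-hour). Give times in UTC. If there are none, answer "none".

08:00–09:00

Zheng → UTC: 05:30–06:00, 06:30–07:00, 08:00–10:30.
Aarav → UTC: 04:00–04:30, 05:00–05:30, 06:30–07:30, 08:00–09:00.
Rania → UTC: 07:30–09:00, 11:00–12:00, 12:30–13:00.
Zheng ∩ Aarav: 06:30–07:00, 08:00–09:00.
Zheng ∩ Aarav ∩ Rania: 08:00–09:00.
Windows ≥ 60 min: 08:00–09:00.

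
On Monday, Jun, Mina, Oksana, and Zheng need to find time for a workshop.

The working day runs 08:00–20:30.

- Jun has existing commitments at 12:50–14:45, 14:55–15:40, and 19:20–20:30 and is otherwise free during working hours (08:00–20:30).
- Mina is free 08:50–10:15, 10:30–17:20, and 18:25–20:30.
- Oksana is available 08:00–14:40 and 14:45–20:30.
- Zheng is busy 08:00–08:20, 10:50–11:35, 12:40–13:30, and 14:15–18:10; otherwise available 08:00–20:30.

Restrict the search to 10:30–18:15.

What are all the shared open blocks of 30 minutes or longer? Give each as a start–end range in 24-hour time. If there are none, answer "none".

Jun free within 08:00–20:30: 08:00–12:50, 14:45–14:55, 15:40–19:20.
Zheng free within 08:00–20:30: 08:20–10:50, 11:35–12:40, 13:30–14:15, 18:10–20:30.
Jun ∩ Mina: 08:50–10:15, 10:30–12:50, 14:45–14:55, 15:40–17:20, 18:25–19:20.
Jun ∩ Mina ∩ Oksana: 08:50–10:15, 10:30–12:50, 14:45–14:55, 15:40–17:20, 18:25–19:20.
Jun ∩ Mina ∩ Oksana ∩ Zheng: 08:50–10:15, 10:30–10:50, 11:35–12:40, 18:25–19:20.
Restricted to 10:30–18:15: 10:30–10:50, 11:35–12:40.
Windows ≥ 30 min: 11:35–12:40.

11:35–12:40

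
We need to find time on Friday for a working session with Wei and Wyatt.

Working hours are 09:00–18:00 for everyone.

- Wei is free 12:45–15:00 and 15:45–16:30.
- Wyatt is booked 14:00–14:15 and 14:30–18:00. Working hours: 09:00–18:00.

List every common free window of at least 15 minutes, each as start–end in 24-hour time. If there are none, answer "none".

12:45–14:00, 14:15–14:30

Wyatt free within 09:00–18:00: 09:00–14:00, 14:15–14:30.
Wei ∩ Wyatt: 12:45–14:00, 14:15–14:30.
Windows ≥ 15 min: 12:45–14:00, 14:15–14:30.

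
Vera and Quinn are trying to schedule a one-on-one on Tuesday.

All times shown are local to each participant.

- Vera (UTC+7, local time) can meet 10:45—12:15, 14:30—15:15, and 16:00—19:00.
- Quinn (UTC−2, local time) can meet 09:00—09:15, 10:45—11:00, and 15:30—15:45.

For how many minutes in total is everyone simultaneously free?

Vera → UTC: 03:45–05:15, 07:30–08:15, 09:00–12:00.
Quinn → UTC: 11:00–11:15, 12:45–13:00, 17:30–17:45.
Vera ∩ Quinn: 11:00–11:15.
Total common minutes: 15.

15 minutes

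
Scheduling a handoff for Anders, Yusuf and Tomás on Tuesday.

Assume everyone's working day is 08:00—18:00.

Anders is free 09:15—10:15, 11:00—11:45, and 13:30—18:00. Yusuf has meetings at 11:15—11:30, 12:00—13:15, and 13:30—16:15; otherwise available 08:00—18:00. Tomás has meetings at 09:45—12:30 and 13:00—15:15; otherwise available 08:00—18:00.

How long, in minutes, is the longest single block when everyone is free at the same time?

Yusuf free within 08:00–18:00: 08:00–11:15, 11:30–12:00, 13:15–13:30, 16:15–18:00.
Tomás free within 08:00–18:00: 08:00–09:45, 12:30–13:00, 15:15–18:00.
Anders ∩ Yusuf: 09:15–10:15, 11:00–11:15, 11:30–11:45, 16:15–18:00.
Anders ∩ Yusuf ∩ Tomás: 09:15–09:45, 16:15–18:00.
Common window lengths: 30, 105 min; longest is 105.

105 minutes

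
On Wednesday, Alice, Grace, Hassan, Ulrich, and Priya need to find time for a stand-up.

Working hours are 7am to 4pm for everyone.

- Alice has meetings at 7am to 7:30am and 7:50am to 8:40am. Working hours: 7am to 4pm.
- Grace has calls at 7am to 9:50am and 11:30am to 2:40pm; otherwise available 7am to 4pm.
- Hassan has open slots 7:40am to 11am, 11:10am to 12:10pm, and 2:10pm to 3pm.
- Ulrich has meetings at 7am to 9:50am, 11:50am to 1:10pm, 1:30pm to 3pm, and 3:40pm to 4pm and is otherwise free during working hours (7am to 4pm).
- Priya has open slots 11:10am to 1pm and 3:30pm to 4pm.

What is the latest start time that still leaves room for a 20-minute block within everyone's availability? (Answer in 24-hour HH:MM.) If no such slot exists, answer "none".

11:10

Alice free within 07:00–16:00: 07:30–07:50, 08:40–16:00.
Grace free within 07:00–16:00: 09:50–11:30, 14:40–16:00.
Ulrich free within 07:00–16:00: 09:50–11:50, 13:10–13:30, 15:00–15:40.
Alice ∩ Grace: 09:50–11:30, 14:40–16:00.
Alice ∩ Grace ∩ Hassan: 09:50–11:00, 11:10–11:30, 14:40–15:00.
Alice ∩ Grace ∩ Hassan ∩ Ulrich: 09:50–11:00, 11:10–11:30.
Alice ∩ Grace ∩ Hassan ∩ Ulrich ∩ Priya: 11:10–11:30.
Windows ≥ 20 min: 11:10–11:30.
Latest start in the last window 11:10–11:30 is 11:30 − 20 min = 11:10.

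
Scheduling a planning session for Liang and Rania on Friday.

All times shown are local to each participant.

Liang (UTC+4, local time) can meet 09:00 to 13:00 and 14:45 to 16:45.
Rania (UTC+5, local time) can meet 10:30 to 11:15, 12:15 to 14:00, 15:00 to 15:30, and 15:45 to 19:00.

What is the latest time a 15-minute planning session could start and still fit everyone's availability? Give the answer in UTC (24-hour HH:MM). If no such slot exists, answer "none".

Liang → UTC: 05:00–09:00, 10:45–12:45.
Rania → UTC: 05:30–06:15, 07:15–09:00, 10:00–10:30, 10:45–14:00.
Liang ∩ Rania: 05:30–06:15, 07:15–09:00, 10:45–12:45.
Windows ≥ 15 min: 05:30–06:15, 07:15–09:00, 10:45–12:45.
Latest start in the last window 10:45–12:45 is 12:45 − 15 min = 12:30.

12:30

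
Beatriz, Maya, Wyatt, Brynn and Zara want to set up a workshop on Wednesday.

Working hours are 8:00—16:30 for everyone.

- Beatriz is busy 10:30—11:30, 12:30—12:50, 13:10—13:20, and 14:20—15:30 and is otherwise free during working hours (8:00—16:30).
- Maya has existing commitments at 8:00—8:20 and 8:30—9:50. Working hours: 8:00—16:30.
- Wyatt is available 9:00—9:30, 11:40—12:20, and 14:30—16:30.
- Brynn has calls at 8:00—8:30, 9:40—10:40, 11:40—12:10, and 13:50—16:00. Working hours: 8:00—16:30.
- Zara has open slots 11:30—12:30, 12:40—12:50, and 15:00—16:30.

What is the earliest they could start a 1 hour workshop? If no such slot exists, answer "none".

Beatriz free within 08:00–16:30: 08:00–10:30, 11:30–12:30, 12:50–13:10, 13:20–14:20, 15:30–16:30.
Maya free within 08:00–16:30: 08:20–08:30, 09:50–16:30.
Brynn free within 08:00–16:30: 08:30–09:40, 10:40–11:40, 12:10–13:50, 16:00–16:30.
Beatriz ∩ Maya: 08:20–08:30, 09:50–10:30, 11:30–12:30, 12:50–13:10, 13:20–14:20, 15:30–16:30.
Beatriz ∩ Maya ∩ Wyatt: 11:40–12:20, 15:30–16:30.
Beatriz ∩ Maya ∩ Wyatt ∩ Brynn: 12:10–12:20, 16:00–16:30.
Beatriz ∩ Maya ∩ Wyatt ∩ Brynn ∩ Zara: 12:10–12:20, 16:00–16:30.
Windows ≥ 60 min: (none).

none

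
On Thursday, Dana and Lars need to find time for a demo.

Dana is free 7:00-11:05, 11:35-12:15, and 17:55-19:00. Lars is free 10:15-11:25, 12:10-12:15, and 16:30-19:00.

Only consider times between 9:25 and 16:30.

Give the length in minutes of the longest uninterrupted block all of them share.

Dana ∩ Lars: 10:15–11:05, 12:10–12:15, 17:55–19:00.
Restricted to 09:25–16:30: 10:15–11:05, 12:10–12:15.
Common window lengths: 50, 5 min; longest is 50.

50 minutes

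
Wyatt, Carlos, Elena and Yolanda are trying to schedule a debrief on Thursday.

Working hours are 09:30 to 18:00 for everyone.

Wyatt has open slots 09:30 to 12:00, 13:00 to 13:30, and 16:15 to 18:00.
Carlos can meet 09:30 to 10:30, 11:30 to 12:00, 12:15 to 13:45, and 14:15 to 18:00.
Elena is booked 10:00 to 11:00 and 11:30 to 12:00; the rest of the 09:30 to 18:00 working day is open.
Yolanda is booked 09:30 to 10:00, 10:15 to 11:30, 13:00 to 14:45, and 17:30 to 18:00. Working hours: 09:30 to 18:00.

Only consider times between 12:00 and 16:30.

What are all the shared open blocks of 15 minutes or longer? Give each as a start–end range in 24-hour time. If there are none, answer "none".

16:15–16:30

Elena free within 09:30–18:00: 09:30–10:00, 11:00–11:30, 12:00–18:00.
Yolanda free within 09:30–18:00: 10:00–10:15, 11:30–13:00, 14:45–17:30.
Wyatt ∩ Carlos: 09:30–10:30, 11:30–12:00, 13:00–13:30, 16:15–18:00.
Wyatt ∩ Carlos ∩ Elena: 09:30–10:00, 13:00–13:30, 16:15–18:00.
Wyatt ∩ Carlos ∩ Elena ∩ Yolanda: 16:15–17:30.
Restricted to 12:00–16:30: 16:15–16:30.
Windows ≥ 15 min: 16:15–16:30.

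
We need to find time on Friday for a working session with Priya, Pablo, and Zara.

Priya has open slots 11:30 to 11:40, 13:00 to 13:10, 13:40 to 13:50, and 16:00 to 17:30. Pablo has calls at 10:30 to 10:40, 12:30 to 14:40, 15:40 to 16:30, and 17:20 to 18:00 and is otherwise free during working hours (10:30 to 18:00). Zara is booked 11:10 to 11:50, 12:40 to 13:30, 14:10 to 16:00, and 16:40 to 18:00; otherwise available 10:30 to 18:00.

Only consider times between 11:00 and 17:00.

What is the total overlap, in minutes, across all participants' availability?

10 minutes

Pablo free within 10:30–18:00: 10:40–12:30, 14:40–15:40, 16:30–17:20.
Zara free within 10:30–18:00: 10:30–11:10, 11:50–12:40, 13:30–14:10, 16:00–16:40.
Priya ∩ Pablo: 11:30–11:40, 16:30–17:20.
Priya ∩ Pablo ∩ Zara: 16:30–16:40.
Restricted to 11:00–17:00: 16:30–16:40.
Total common minutes: 10.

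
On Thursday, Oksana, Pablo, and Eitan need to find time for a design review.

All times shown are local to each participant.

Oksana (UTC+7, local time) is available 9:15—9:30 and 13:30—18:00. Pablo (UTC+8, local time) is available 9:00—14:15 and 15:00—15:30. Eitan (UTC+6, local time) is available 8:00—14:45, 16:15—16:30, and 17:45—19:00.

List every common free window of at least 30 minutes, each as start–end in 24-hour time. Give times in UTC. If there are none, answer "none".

Oksana → UTC: 02:15–02:30, 06:30–11:00.
Pablo → UTC: 01:00–06:15, 07:00–07:30.
Eitan → UTC: 02:00–08:45, 10:15–10:30, 11:45–13:00.
Oksana ∩ Pablo: 02:15–02:30, 07:00–07:30.
Oksana ∩ Pablo ∩ Eitan: 02:15–02:30, 07:00–07:30.
Windows ≥ 30 min: 07:00–07:30.

07:00–07:30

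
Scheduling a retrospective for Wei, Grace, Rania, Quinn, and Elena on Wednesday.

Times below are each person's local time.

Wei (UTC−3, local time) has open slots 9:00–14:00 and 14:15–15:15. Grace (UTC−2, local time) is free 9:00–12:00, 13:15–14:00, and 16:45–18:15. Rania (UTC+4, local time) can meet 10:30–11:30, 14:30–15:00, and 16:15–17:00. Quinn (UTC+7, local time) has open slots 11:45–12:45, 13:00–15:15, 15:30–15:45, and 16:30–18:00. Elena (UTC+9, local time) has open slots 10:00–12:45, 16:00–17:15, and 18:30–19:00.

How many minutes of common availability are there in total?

Wei → UTC: 12:00–17:00, 17:15–18:15.
Grace → UTC: 11:00–14:00, 15:15–16:00, 18:45–20:15.
Rania → UTC: 06:30–07:30, 10:30–11:00, 12:15–13:00.
Quinn → UTC: 04:45–05:45, 06:00–08:15, 08:30–08:45, 09:30–11:00.
Elena → UTC: 01:00–03:45, 07:00–08:15, 09:30–10:00.
Wei ∩ Grace: 12:00–14:00, 15:15–16:00.
Wei ∩ Grace ∩ Rania: 12:15–13:00.
Wei ∩ Grace ∩ Rania ∩ Quinn: (none).
Wei ∩ Grace ∩ Rania ∩ Quinn ∩ Elena: (none).
Total common minutes: 0.

0 minutes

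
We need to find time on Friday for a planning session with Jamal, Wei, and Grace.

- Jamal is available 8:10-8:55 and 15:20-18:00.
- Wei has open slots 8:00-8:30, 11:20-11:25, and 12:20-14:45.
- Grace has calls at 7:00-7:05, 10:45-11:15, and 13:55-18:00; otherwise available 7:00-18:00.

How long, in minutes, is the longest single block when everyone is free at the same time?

20 minutes

Grace free within 07:00–18:00: 07:05–10:45, 11:15–13:55.
Jamal ∩ Wei: 08:10–08:30.
Jamal ∩ Wei ∩ Grace: 08:10–08:30.
Single common window of 20 minutes.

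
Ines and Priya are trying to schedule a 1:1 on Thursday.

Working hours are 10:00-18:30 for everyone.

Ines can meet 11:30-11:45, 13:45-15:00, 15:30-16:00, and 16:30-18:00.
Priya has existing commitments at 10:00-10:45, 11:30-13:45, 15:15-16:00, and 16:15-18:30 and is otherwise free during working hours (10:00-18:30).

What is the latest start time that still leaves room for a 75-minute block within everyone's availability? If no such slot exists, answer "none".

Priya free within 10:00–18:30: 10:45–11:30, 13:45–15:15, 16:00–16:15.
Ines ∩ Priya: 13:45–15:00.
Windows ≥ 75 min: 13:45–15:00.
Latest start in the last window 13:45–15:00 is 15:00 − 75 min = 13:45.

13:45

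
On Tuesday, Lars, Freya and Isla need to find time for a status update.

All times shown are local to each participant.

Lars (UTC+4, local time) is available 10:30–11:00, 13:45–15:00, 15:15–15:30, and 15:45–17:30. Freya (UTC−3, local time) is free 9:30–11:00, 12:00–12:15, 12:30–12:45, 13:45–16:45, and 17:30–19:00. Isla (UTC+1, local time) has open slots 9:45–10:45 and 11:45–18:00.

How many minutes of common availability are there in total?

Lars → UTC: 06:30–07:00, 09:45–11:00, 11:15–11:30, 11:45–13:30.
Freya → UTC: 12:30–14:00, 15:00–15:15, 15:30–15:45, 16:45–19:45, 20:30–22:00.
Isla → UTC: 08:45–09:45, 10:45–17:00.
Lars ∩ Freya: 12:30–13:30.
Lars ∩ Freya ∩ Isla: 12:30–13:30.
Total common minutes: 60.

60 minutes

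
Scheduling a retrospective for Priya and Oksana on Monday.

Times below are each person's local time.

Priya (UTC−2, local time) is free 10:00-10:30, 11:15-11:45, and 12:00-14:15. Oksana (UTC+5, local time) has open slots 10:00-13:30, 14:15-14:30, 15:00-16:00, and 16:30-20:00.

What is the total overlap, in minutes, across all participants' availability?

120 minutes

Priya → UTC: 12:00–12:30, 13:15–13:45, 14:00–16:15.
Oksana → UTC: 05:00–08:30, 09:15–09:30, 10:00–11:00, 11:30–15:00.
Priya ∩ Oksana: 12:00–12:30, 13:15–13:45, 14:00–15:00.
Total common minutes: 30 + 30 + 60 = 120.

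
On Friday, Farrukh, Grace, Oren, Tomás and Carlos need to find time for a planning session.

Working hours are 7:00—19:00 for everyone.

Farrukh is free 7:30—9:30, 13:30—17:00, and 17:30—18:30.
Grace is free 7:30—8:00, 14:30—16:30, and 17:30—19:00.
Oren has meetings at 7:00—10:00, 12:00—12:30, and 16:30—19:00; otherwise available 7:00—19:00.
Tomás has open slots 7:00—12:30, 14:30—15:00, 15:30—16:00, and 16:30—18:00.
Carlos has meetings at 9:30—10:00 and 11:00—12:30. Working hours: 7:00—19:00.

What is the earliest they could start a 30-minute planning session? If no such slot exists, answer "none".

Oren free within 07:00–19:00: 10:00–12:00, 12:30–16:30.
Carlos free within 07:00–19:00: 07:00–09:30, 10:00–11:00, 12:30–19:00.
Farrukh ∩ Grace: 07:30–08:00, 14:30–16:30, 17:30–18:30.
Farrukh ∩ Grace ∩ Oren: 14:30–16:30.
Farrukh ∩ Grace ∩ Oren ∩ Tomás: 14:30–15:00, 15:30–16:00.
Farrukh ∩ Grace ∩ Oren ∩ Tomás ∩ Carlos: 14:30–15:00, 15:30–16:00.
Windows ≥ 30 min: 14:30–15:00, 15:30–16:00.
Earliest such window starts at 14:30.

14:30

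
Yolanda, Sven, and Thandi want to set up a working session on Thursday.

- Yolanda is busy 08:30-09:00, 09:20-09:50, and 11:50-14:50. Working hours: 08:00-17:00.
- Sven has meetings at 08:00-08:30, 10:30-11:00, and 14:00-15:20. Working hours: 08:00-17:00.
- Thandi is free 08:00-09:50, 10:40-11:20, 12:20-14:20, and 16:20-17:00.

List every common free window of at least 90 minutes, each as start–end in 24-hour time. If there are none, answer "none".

Yolanda free within 08:00–17:00: 08:00–08:30, 09:00–09:20, 09:50–11:50, 14:50–17:00.
Sven free within 08:00–17:00: 08:30–10:30, 11:00–14:00, 15:20–17:00.
Yolanda ∩ Sven: 09:00–09:20, 09:50–10:30, 11:00–11:50, 15:20–17:00.
Yolanda ∩ Sven ∩ Thandi: 09:00–09:20, 11:00–11:20, 16:20–17:00.
Windows ≥ 90 min: (none).

none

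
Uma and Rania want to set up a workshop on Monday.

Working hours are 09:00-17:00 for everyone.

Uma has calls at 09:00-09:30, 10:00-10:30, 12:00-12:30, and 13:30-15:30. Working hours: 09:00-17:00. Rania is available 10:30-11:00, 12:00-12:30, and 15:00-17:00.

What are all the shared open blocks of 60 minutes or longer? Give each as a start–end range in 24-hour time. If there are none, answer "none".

15:30–17:00

Uma free within 09:00–17:00: 09:30–10:00, 10:30–12:00, 12:30–13:30, 15:30–17:00.
Uma ∩ Rania: 10:30–11:00, 15:30–17:00.
Windows ≥ 60 min: 15:30–17:00.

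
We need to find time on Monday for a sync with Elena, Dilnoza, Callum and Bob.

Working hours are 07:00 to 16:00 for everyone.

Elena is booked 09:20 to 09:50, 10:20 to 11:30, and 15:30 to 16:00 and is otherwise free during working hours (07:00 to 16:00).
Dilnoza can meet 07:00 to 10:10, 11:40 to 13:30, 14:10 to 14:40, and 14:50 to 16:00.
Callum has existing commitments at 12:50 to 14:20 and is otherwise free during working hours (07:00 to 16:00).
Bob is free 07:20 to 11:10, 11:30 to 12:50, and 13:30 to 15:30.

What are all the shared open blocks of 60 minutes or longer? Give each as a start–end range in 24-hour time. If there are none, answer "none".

Elena free within 07:00–16:00: 07:00–09:20, 09:50–10:20, 11:30–15:30.
Callum free within 07:00–16:00: 07:00–12:50, 14:20–16:00.
Elena ∩ Dilnoza: 07:00–09:20, 09:50–10:10, 11:40–13:30, 14:10–14:40, 14:50–15:30.
Elena ∩ Dilnoza ∩ Callum: 07:00–09:20, 09:50–10:10, 11:40–12:50, 14:20–14:40, 14:50–15:30.
Elena ∩ Dilnoza ∩ Callum ∩ Bob: 07:20–09:20, 09:50–10:10, 11:40–12:50, 14:20–14:40, 14:50–15:30.
Windows ≥ 60 min: 07:20–09:20, 11:40–12:50.

07:20–09:20, 11:40–12:50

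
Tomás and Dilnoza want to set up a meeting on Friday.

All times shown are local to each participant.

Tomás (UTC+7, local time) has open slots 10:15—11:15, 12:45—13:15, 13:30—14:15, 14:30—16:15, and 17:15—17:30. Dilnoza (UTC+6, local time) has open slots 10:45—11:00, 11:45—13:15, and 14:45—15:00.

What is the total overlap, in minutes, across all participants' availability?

Tomás → UTC: 03:15–04:15, 05:45–06:15, 06:30–07:15, 07:30–09:15, 10:15–10:30.
Dilnoza → UTC: 04:45–05:00, 05:45–07:15, 08:45–09:00.
Tomás ∩ Dilnoza: 05:45–06:15, 06:30–07:15, 08:45–09:00.
Total common minutes: 30 + 45 + 15 = 90.

90 minutes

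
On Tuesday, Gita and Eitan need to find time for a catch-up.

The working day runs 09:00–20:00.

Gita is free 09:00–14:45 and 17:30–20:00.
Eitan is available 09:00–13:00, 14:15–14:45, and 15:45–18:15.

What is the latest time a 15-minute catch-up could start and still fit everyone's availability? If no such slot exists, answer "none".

Gita ∩ Eitan: 09:00–13:00, 14:15–14:45, 17:30–18:15.
Windows ≥ 15 min: 09:00–13:00, 14:15–14:45, 17:30–18:15.
Latest start in the last window 17:30–18:15 is 18:15 − 15 min = 18:00.

18:00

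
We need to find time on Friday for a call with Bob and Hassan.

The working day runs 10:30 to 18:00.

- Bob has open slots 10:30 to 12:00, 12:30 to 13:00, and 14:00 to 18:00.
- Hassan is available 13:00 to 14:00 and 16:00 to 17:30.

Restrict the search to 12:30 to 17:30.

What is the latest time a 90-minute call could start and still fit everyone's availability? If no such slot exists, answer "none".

Bob ∩ Hassan: 16:00–17:30.
Restricted to 12:30–17:30: 16:00–17:30.
Windows ≥ 90 min: 16:00–17:30.
Latest start in the last window 16:00–17:30 is 17:30 − 90 min = 16:00.

16:00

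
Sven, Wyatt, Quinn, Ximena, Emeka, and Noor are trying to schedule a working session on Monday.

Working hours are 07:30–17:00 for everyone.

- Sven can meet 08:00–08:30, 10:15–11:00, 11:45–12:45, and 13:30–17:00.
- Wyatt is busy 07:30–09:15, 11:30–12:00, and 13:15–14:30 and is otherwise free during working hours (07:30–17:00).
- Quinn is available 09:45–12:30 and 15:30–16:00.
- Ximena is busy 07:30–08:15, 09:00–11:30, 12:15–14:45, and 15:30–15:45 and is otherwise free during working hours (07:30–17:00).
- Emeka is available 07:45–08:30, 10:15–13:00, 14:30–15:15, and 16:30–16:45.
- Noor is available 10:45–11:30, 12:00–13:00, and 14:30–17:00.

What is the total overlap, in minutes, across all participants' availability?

15 minutes

Wyatt free within 07:30–17:00: 09:15–11:30, 12:00–13:15, 14:30–17:00.
Ximena free within 07:30–17:00: 08:15–09:00, 11:30–12:15, 14:45–15:30, 15:45–17:00.
Sven ∩ Wyatt: 10:15–11:00, 12:00–12:45, 14:30–17:00.
Sven ∩ Wyatt ∩ Quinn: 10:15–11:00, 12:00–12:30, 15:30–16:00.
Sven ∩ Wyatt ∩ Quinn ∩ Ximena: 12:00–12:15, 15:45–16:00.
Sven ∩ Wyatt ∩ Quinn ∩ Ximena ∩ Emeka: 12:00–12:15.
Sven ∩ Wyatt ∩ Quinn ∩ Ximena ∩ Emeka ∩ Noor: 12:00–12:15.
Total common minutes: 15.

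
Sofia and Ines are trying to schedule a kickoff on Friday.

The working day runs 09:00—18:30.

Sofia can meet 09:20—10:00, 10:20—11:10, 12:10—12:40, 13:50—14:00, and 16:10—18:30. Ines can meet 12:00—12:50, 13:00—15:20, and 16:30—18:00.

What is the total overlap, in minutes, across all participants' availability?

Sofia ∩ Ines: 12:10–12:40, 13:50–14:00, 16:30–18:00.
Total common minutes: 30 + 10 + 90 = 130.

130 minutes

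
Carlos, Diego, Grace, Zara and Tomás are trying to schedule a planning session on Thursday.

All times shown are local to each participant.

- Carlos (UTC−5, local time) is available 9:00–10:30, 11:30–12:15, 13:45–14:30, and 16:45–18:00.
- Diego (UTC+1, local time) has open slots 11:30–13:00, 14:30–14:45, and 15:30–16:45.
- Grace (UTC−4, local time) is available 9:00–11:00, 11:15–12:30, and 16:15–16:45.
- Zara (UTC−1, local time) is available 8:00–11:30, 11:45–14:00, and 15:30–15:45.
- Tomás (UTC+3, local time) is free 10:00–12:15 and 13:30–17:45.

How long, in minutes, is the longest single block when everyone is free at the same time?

Carlos → UTC: 14:00–15:30, 16:30–17:15, 18:45–19:30, 21:45–23:00.
Diego → UTC: 10:30–12:00, 13:30–13:45, 14:30–15:45.
Grace → UTC: 13:00–15:00, 15:15–16:30, 20:15–20:45.
Zara → UTC: 09:00–12:30, 12:45–15:00, 16:30–16:45.
Tomás → UTC: 07:00–09:15, 10:30–14:45.
Carlos ∩ Diego: 14:30–15:30.
Carlos ∩ Diego ∩ Grace: 14:30–15:00, 15:15–15:30.
Carlos ∩ Diego ∩ Grace ∩ Zara: 14:30–15:00.
Carlos ∩ Diego ∩ Grace ∩ Zara ∩ Tomás: 14:30–14:45.
Single common window of 15 minutes.

15 minutes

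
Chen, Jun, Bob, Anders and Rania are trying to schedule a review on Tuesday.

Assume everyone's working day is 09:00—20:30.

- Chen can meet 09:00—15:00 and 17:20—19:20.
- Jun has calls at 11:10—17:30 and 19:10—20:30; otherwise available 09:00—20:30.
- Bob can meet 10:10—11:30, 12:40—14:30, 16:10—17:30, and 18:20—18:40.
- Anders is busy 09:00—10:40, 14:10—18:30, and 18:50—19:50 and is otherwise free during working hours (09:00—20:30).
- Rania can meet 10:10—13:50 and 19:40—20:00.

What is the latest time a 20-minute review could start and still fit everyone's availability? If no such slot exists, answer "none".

10:50

Jun free within 09:00–20:30: 09:00–11:10, 17:30–19:10.
Anders free within 09:00–20:30: 10:40–14:10, 18:30–18:50, 19:50–20:30.
Chen ∩ Jun: 09:00–11:10, 17:30–19:10.
Chen ∩ Jun ∩ Bob: 10:10–11:10, 18:20–18:40.
Chen ∩ Jun ∩ Bob ∩ Anders: 10:40–11:10, 18:30–18:40.
Chen ∩ Jun ∩ Bob ∩ Anders ∩ Rania: 10:40–11:10.
Windows ≥ 20 min: 10:40–11:10.
Latest start in the last window 10:40–11:10 is 11:10 − 20 min = 10:50.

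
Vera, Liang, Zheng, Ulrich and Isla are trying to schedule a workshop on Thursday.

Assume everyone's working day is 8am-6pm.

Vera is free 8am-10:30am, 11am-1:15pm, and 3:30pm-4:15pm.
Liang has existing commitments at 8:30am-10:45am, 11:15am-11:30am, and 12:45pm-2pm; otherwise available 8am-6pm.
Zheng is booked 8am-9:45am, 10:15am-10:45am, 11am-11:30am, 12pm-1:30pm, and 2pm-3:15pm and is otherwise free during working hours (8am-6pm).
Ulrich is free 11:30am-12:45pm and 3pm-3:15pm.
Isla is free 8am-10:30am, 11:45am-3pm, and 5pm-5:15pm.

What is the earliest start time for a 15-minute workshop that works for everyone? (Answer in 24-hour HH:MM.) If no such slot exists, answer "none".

11:45

Liang free within 08:00–18:00: 08:00–08:30, 10:45–11:15, 11:30–12:45, 14:00–18:00.
Zheng free within 08:00–18:00: 09:45–10:15, 10:45–11:00, 11:30–12:00, 13:30–14:00, 15:15–18:00.
Vera ∩ Liang: 08:00–08:30, 11:00–11:15, 11:30–12:45, 15:30–16:15.
Vera ∩ Liang ∩ Zheng: 11:30–12:00, 15:30–16:15.
Vera ∩ Liang ∩ Zheng ∩ Ulrich: 11:30–12:00.
Vera ∩ Liang ∩ Zheng ∩ Ulrich ∩ Isla: 11:45–12:00.
Windows ≥ 15 min: 11:45–12:00.
Earliest such window starts at 11:45.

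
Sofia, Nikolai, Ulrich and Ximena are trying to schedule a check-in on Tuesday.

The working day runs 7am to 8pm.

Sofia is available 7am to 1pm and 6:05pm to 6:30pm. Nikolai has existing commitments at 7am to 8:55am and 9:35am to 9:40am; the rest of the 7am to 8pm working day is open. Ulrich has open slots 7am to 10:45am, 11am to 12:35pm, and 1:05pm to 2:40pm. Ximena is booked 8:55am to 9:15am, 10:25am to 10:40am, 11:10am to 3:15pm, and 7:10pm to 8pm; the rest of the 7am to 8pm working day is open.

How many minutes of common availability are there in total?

80 minutes

Nikolai free within 07:00–20:00: 08:55–09:35, 09:40–20:00.
Ximena free within 07:00–20:00: 07:00–08:55, 09:15–10:25, 10:40–11:10, 15:15–19:10.
Sofia ∩ Nikolai: 08:55–09:35, 09:40–13:00, 18:05–18:30.
Sofia ∩ Nikolai ∩ Ulrich: 08:55–09:35, 09:40–10:45, 11:00–12:35.
Sofia ∩ Nikolai ∩ Ulrich ∩ Ximena: 09:15–09:35, 09:40–10:25, 10:40–10:45, 11:00–11:10.
Total common minutes: 20 + 45 + 5 + 10 = 80.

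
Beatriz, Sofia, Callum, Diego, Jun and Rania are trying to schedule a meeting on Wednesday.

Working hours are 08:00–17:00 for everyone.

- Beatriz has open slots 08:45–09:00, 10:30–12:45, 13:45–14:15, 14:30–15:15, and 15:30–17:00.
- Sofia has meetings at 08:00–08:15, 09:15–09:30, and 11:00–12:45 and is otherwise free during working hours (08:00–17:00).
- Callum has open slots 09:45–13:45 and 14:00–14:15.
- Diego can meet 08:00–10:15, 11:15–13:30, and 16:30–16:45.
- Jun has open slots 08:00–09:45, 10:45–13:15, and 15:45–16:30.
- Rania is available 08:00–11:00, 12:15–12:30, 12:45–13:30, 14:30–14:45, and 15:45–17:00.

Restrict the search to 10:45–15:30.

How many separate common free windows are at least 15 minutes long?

Sofia free within 08:00–17:00: 08:15–09:15, 09:30–11:00, 12:45–17:00.
Beatriz ∩ Sofia: 08:45–09:00, 10:30–11:00, 13:45–14:15, 14:30–15:15, 15:30–17:00.
Beatriz ∩ Sofia ∩ Callum: 10:30–11:00, 14:00–14:15.
Beatriz ∩ Sofia ∩ Callum ∩ Diego: (none).
Beatriz ∩ Sofia ∩ Callum ∩ Diego ∩ Jun: (none).
Beatriz ∩ Sofia ∩ Callum ∩ Diego ∩ Jun ∩ Rania: (none).
Restricted to 10:45–15:30: (none).
Windows ≥ 15 min: (none).
That's 0 windows.

0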